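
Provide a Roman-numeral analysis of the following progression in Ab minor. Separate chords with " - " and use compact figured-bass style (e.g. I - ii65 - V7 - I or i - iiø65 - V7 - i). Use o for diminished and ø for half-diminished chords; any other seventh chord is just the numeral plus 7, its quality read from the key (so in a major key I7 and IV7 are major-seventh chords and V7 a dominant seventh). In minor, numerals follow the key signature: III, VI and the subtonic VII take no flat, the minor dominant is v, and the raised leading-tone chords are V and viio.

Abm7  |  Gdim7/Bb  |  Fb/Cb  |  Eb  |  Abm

i7 - viio65 - VI64 - V - i

Abm7: root Ab is the tonic; minor seventh chord there is i7.
Gdim7/Bb has root G, degree 7 in Ab minor, so viio65.
Fb/Cb: root Fb is the submediant; major triad there is VI64.
Eb: root Eb is the dominant; major triad there is V.
Abm: minor triad on Ab = scale degree 1 → i.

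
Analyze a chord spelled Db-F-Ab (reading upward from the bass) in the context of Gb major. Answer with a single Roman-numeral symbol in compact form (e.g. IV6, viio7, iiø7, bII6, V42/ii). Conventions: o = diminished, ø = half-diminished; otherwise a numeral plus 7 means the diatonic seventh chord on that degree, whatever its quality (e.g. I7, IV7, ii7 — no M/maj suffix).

V

Stacked in thirds the chord is Db-F-Ab: a major triad on Db.
Db is scale degree 5 in Gb major, and a major triad on that degree is written V.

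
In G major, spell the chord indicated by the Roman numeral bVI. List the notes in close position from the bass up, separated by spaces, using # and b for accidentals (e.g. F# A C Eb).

Eb G Bb

Scale degree 6 in G major is E; lowering it a half step gives Eb. bVI is a major triad on the lowered sixth degree, borrowed from the parallel minor.
So the chord is Eb-G-Bb, a major triad.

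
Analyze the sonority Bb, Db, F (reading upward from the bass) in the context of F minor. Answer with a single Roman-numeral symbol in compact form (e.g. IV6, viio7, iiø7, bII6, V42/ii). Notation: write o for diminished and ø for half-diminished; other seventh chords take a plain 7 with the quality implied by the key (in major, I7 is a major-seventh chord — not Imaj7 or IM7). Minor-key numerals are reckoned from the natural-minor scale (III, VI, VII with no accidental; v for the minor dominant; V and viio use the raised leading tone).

The pitches Bb-Db-F form a minor triad rooted on Bb.
Bb is scale degree 4 in F minor, and a minor triad on that degree is written iv.

iv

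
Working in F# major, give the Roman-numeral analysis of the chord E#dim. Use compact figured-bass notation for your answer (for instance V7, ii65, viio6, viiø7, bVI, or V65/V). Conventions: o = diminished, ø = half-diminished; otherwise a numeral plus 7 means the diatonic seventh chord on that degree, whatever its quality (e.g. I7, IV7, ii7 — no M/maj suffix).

viio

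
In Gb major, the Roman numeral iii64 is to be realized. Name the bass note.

iii in Gb major has root Bb; the chord is Bb-Db-F.
The figure 64 means second inversion — the fifth is in the bass.

F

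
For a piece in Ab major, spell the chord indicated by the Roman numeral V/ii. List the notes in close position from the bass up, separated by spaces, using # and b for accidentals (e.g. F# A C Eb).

The slash means an applied dominant: we want the dominant of ii. In Ab major, ii is Bb minor, and its dominant is built on F.
Building a major triad on F gives F-A-C.

F A C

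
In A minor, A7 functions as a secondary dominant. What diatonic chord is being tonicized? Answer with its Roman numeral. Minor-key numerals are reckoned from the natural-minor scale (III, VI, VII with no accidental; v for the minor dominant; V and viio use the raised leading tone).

iv

The chord is a dominant seventh chord on A.
A dominant resolves down a perfect fifth: A → D. In A minor, D is scale degree 4, i.e. iv.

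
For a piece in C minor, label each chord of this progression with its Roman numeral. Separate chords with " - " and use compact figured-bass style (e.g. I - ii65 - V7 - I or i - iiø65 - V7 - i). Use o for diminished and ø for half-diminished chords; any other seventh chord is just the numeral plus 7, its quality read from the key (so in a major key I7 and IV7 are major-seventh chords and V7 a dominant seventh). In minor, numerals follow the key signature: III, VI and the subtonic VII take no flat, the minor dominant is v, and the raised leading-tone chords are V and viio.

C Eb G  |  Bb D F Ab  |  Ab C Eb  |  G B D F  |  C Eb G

C-Eb-G: minor triad on C = scale degree 1 → i.
Bb-D-F-Ab: dominant seventh chord on Bb = scale degree 7 → VII7.
Ab-C-Eb has root Ab, degree 6 in C minor, so VI.
G-B-D-F: root G is the dominant; dominant seventh chord there is V7.
C-Eb-G: root C is the tonic; minor triad there is i.

i - VII7 - VI - V7 - i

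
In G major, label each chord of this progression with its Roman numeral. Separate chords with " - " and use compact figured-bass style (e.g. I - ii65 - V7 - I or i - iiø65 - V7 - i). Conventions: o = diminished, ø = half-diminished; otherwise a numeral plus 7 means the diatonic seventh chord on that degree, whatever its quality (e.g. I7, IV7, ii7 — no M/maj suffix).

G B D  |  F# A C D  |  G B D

I - V65 - I

G-B-D: root G is the tonic; major triad there is I.
F#-A-C-D: dominant seventh chord on D = scale degree 5 → V65.
G-B-D: root G is the tonic; major triad there is I.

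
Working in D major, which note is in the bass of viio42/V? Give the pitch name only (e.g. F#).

F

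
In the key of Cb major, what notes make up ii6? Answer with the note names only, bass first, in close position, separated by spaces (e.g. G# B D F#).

The numeral's case and figure indicate a minor triad. In Cb major its root, the second degree, is Db.
Stacking thirds from Db gives Db-Fb-Ab.
With the 6 figure the chord is in first inversion; from the bass Fb upward in close position it reads Fb-Ab-Db.

Fb Ab Db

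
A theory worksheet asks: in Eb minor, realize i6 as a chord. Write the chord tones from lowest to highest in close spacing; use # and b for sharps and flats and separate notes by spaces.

The numeral's case and figure indicate a minor triad. In Eb minor its root, the first degree, is Eb.
That chord is spelled Eb-Gb-Bb.
The figured bass 6 indicates first inversion, placing the third (Gb) in the bass: Gb-Bb-Eb.

Gb Bb Eb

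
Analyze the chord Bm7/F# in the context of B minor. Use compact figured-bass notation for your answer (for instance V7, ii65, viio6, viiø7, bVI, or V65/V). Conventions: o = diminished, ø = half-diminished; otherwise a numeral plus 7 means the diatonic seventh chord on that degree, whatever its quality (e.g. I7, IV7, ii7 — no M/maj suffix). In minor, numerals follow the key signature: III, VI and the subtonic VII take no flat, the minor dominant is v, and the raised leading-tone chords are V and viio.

Stacked in thirds the chord is B-D-F#-A: a minor seventh chord on B.
B is scale degree 1 in B minor, and a minor seventh chord on that degree is written i7.
With F# in the bass the chord is in second inversion, so the figured bass is 43.

i43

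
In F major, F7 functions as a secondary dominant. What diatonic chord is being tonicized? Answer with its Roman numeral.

The chord is a dominant seventh chord on F.
A dominant resolves down a perfect fifth: F → Bb. In F major, Bb is scale degree 4, i.e. IV.

IV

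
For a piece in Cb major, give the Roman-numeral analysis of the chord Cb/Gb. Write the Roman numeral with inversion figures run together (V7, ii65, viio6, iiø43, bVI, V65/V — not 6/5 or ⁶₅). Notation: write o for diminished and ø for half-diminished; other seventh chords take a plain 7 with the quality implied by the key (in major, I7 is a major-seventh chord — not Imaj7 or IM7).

The pitches Cb-Eb-Gb form a major triad rooted on Cb.
Cb is scale degree 1 in Cb major, and a major triad on that degree is written I.
With Gb in the bass the chord is in second inversion, so the figured bass is 64.

I64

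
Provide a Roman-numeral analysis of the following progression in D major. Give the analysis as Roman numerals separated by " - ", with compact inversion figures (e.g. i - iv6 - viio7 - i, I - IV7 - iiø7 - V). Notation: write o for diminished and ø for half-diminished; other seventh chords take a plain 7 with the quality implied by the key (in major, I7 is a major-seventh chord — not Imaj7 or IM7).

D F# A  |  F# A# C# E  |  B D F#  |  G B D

I - V7/vi - vi - IV

D-F#-A: root D is the tonic; major triad there is I.
F#-A#-C#-E is the secondary dominant of vi (dominant seventh chord on F#): V7/vi.
B-D-F# has root B, degree 6 in D major, so vi.
G-B-D: major triad on G = scale degree 4 → IV.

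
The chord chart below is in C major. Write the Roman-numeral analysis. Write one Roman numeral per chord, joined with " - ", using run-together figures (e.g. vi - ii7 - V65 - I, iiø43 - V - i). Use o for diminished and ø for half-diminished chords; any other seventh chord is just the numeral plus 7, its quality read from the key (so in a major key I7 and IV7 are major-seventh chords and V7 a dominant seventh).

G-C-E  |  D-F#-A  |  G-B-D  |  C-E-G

I64 - V/V - V - I

G-C-E: major triad on C = scale degree 1 → I64.
D-F#-A: a major triad on D, the applied dominant of V → V/V.
G-B-D: root G is the dominant; major triad there is V.
C-E-G: root C is the tonic; major triad there is I.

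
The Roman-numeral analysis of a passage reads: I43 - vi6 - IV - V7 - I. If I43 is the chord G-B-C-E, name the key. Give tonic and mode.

The chord Cmaj7/G is a major seventh chord rooted on C; its label is I43.
If C is scale degree 1 and the mode makes that degree carry a major seventh chord, the tonic is C and the mode is major.

C major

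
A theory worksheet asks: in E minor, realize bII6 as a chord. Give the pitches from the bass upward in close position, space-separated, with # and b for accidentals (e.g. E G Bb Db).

Scale degree 2 in E minor is F#; lowering it a half step gives F. bII6 is the Neapolitan sixth — a major triad on the lowered second degree, here in its customary first inversion.
So the chord is F-A-C.
With the 6 figure the chord is in first inversion; from the bass A upward in close position it reads A-C-F.

A C F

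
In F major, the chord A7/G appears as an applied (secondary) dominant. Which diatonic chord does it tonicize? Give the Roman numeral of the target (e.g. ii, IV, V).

The chord is a dominant seventh chord on A.
A dominant resolves down a perfect fifth: A → D. In F major, D is scale degree 6, i.e. vi.

vi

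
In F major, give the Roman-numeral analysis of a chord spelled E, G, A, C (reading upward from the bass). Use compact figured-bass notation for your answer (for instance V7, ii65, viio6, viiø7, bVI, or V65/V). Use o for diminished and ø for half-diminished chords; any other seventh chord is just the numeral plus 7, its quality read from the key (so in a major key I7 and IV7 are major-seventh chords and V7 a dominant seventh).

Stacked in thirds the chord is A-C-E-G: a minor seventh chord on A.
A is scale degree 3 in F major, and a minor seventh chord on that degree is written iii7.
With E in the bass the chord is in second inversion, so the figured bass is 43.

iii43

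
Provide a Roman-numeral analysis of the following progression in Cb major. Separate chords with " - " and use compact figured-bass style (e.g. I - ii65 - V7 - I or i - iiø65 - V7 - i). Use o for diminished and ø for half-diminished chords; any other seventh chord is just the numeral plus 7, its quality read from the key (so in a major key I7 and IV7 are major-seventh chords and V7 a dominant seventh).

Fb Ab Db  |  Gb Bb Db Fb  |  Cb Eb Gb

Fb-Ab-Db: root Db is the supertonic; minor triad there is ii6.
Gb-Bb-Db-Fb: dominant seventh chord on Gb = scale degree 5 → V7.
Cb-Eb-Gb: major triad on Cb = scale degree 1 → I.

ii6 - V7 - I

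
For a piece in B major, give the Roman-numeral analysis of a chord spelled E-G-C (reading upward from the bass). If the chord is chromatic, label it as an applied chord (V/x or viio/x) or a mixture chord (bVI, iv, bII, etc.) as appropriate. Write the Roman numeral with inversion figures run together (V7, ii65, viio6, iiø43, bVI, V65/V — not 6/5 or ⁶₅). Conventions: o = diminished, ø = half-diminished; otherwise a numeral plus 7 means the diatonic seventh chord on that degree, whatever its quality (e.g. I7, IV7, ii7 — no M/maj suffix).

bII6

Stacked in thirds the chord is C-E-G: a major triad on C.
C is the lowered second degree of B major (diatonic 2 would be C#). This is the Neapolitan sixth — a major triad on the lowered second degree, here in its customary first inversion.
With E in the bass the chord is in first inversion, so the figured bass is 6.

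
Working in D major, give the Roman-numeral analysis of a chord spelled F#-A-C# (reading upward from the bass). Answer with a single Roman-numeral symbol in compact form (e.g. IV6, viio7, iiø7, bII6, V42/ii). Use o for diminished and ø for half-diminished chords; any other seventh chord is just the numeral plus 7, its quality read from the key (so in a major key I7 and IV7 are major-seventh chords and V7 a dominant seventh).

iii

The pitches F#-A-C# form a minor triad rooted on F#.
F# is scale degree 3 in D major, and a minor triad on that degree is written iii.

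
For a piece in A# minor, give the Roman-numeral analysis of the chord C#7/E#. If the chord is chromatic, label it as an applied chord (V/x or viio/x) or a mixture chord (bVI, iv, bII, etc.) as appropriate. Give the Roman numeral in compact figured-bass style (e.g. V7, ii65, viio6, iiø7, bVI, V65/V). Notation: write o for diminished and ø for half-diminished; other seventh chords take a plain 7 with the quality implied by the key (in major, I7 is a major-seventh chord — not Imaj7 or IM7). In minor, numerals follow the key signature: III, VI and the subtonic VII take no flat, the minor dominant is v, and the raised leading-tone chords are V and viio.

V65/VI

The pitches C#-E#-G#-B form a dominant seventh chord rooted on C#.
C# is not a diatonic chord root with this quality in A# minor, but it lies a perfect fifth above F# (VI), so the chord functions as an applied dominant of VI.
With E# in the bass the chord is in first inversion, so the figured bass is 65.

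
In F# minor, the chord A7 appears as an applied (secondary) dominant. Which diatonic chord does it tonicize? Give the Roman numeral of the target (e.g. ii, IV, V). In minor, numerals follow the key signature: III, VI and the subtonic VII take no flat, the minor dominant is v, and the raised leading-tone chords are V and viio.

The chord is a dominant seventh chord on A.
A dominant resolves down a perfect fifth: A → D. In F# minor, D is scale degree 6, i.e. VI.

VI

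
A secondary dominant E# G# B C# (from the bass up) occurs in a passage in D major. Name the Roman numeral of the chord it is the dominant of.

The chord is a dominant seventh chord on C#.
A dominant resolves down a perfect fifth: C# → F#. In D major, F# is scale degree 3, i.e. iii.

iii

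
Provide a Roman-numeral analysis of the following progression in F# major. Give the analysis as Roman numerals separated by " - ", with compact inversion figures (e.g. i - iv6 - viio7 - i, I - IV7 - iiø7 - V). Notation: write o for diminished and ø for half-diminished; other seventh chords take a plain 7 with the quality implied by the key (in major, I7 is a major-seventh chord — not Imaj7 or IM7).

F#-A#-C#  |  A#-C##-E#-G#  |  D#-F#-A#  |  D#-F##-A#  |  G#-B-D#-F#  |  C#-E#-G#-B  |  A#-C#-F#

I - V7/vi - vi - V/ii - ii7 - V7 - I6

F#-A#-C# has root F#, degree 1 in F# major, so I.
A#-C##-E#-G# is the secondary dominant of vi (dominant seventh chord on A#): V7/vi.
D#-F#-A#: minor triad on D# = scale degree 6 → vi.
D#-F##-A#: chromatic; D# is V of ii, so V/ii.
G#-B-D#-F#: root G# is the supertonic; minor seventh chord there is ii7.
C#-E#-G#-B: root C# is the dominant; dominant seventh chord there is V7.
A#-C#-F#: root F# is the tonic; major triad there is I6.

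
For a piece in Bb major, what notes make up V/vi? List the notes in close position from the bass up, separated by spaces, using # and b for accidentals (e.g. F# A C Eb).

D F# A

V/vi is a secondary dominant — the dominant triad of vi. vi in Bb major is G, so the applied chord's root is D, a perfect fifth above.
Building a major triad on D gives D-F#-A.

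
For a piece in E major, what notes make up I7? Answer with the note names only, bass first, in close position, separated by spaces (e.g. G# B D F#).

E G# B D#

The numeral's case and figure indicate a major seventh chord. In E major its root, scale degree 1, is E.
That chord is spelled E-G#-B-D#.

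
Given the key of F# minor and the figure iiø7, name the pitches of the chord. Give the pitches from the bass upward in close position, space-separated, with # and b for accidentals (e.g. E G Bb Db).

The numeral's case and figure indicate a half-diminished seventh chord. In F# minor its root, scale degree 2, is G#.
Stacking thirds from G# gives G#-B-D-F#.

G# B D F#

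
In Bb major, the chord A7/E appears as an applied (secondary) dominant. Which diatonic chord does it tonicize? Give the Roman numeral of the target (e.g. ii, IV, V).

iii

The chord is a dominant seventh chord on A.
A dominant resolves down a perfect fifth: A → D. In Bb major, D is scale degree 3, i.e. iii.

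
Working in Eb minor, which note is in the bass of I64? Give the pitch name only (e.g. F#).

I in Eb minor has root Eb; the chord is Eb-G-Bb.
The figure 64 means second inversion — the fifth is in the bass.

Bb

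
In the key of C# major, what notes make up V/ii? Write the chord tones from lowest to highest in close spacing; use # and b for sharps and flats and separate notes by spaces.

A# C## E#

V/ii is a secondary dominant — the dominant triad of ii. ii in C# major is D#, so the applied chord's root is A#, a perfect fifth above.
Building a major triad on A# gives A#-C##-E#.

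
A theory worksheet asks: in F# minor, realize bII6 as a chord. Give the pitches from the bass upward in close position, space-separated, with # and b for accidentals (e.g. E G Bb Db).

B D G

Scale degree 2 in F# minor is G#; lowering it a half step gives G. bII6 is the Neapolitan sixth — a major triad on the lowered second degree, here in its customary first inversion.
So the chord is G-B-D.
With the 6 figure the chord is in first inversion; from the bass B upward in close position it reads B-D-G.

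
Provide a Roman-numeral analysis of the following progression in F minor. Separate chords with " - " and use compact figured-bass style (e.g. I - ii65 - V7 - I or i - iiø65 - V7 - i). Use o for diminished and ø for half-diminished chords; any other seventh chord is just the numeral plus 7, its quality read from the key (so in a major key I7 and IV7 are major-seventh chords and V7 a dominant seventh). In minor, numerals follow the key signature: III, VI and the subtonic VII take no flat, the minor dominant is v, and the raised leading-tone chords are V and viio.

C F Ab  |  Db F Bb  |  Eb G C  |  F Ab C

i64 - iv6 - v6 - i

C-F-Ab: root F is the tonic; minor triad there is i64.
Db-F-Bb has root Bb, degree 4 in F minor, so iv6.
Eb-G-C: minor triad on C = scale degree 5 → v6.
F-Ab-C has root F, degree 1 in F minor, so i.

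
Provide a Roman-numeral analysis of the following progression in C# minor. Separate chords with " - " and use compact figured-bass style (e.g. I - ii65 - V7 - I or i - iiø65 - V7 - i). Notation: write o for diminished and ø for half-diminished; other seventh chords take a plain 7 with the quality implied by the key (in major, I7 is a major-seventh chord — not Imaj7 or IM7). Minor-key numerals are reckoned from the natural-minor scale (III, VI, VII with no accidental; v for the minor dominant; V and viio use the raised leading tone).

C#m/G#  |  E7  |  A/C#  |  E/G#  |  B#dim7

C#m/G#: root C# is the tonic; minor triad there is i64.
E7: chromatic; E is V of VI, so V7/VI.
A/C#: major triad on A = scale degree 6 → VI6.
E/G# has root E, degree 3 in C# minor, so III6.
B#dim7 has root B#, degree 7 in C# minor, so viio7.

i64 - V7/VI - VI6 - III6 - viio7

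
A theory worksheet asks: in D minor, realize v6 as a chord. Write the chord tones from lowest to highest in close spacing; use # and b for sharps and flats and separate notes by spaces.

In D minor, the dominant is A, and the diatonic chord built there is a minor triad.
That chord is spelled A-C-E.
With the 6 figure the chord is in first inversion; from the bass C upward in close position it reads C-E-A.

C E A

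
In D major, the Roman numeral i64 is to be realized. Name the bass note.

A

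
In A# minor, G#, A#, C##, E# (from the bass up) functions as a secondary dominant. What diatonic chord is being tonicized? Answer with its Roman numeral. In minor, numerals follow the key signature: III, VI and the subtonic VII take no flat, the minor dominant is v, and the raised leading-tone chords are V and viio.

iv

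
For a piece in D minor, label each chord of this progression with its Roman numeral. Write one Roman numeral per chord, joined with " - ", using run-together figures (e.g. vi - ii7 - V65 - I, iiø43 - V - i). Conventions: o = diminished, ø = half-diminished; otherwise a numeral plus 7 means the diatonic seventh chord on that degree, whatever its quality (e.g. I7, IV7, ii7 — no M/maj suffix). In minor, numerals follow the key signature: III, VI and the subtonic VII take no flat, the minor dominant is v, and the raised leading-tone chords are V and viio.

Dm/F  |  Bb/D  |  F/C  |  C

i6 - VI6 - III64 - VII

Dm/F has root D, degree 1 in D minor, so i6.
Bb/D has root Bb, degree 6 in D minor, so VI6.
F/C has root F, degree 3 in D minor, so III64.
C: root C is the subtonic; major triad there is VII.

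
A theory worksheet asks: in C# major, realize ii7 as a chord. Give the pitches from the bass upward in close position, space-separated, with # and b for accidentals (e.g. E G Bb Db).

In C# major, the supertonic is D#, and the diatonic chord built there is a minor seventh chord.
That chord is spelled D#-F#-A#-C#.

D# F# A# C#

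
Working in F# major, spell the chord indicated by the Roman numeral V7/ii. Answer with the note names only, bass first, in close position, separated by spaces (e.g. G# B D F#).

D# F## A# C#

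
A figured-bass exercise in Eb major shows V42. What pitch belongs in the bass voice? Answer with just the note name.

V in Eb major has root Bb; the chord is Bb-D-F-Ab.
The figure 42 means third inversion — the seventh is in the bass.

Ab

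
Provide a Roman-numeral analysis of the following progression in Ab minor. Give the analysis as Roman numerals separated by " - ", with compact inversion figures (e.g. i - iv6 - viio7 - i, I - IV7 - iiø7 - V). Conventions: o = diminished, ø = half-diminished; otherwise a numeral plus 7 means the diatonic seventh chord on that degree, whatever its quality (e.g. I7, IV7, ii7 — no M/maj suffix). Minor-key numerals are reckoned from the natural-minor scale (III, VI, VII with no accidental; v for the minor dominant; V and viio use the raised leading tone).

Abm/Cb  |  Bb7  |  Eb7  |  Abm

Abm/Cb: minor triad on Ab = scale degree 1 → i6.
Bb7 is the secondary dominant of V (dominant seventh chord on Bb): V7/V.
Eb7 has root Eb, degree 5 in Ab minor, so V7.
Abm: minor triad on Ab = scale degree 1 → i.

i6 - V7/V - V7 - i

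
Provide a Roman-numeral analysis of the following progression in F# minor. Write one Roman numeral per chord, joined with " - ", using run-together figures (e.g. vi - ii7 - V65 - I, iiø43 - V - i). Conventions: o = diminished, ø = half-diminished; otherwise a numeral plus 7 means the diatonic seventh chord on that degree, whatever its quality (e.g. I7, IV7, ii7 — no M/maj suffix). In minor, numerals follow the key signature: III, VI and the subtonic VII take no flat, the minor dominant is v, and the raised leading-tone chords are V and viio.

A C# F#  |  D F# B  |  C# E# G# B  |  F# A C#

i6 - iv6 - V7 - i

A-C#-F#: root F# is the tonic; minor triad there is i6.
D-F#-B has root B, degree 4 in F# minor, so iv6.
C#-E#-G#-B has root C#, degree 5 in F# minor, so V7.
F#-A-C#: root F# is the tonic; minor triad there is i.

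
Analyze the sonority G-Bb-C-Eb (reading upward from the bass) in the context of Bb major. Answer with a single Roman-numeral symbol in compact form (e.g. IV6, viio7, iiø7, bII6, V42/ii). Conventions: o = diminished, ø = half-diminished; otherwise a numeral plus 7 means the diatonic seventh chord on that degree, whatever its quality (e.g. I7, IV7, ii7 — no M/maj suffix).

The pitches C-Eb-G-Bb form a minor seventh chord rooted on C.
In Bb major, C is the supertonic; the diatonic minor seventh chord there is ii7.
With G in the bass the chord is in second inversion, so the figured bass is 43.

ii43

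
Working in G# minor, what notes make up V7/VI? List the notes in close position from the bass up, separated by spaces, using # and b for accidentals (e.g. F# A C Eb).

B D# F# A

The slash means an applied dominant: we want the dominant of VI. In G# minor, VI is E major, and its dominant is built on B.
Building a dominant seventh chord on B gives B-D#-F#-A.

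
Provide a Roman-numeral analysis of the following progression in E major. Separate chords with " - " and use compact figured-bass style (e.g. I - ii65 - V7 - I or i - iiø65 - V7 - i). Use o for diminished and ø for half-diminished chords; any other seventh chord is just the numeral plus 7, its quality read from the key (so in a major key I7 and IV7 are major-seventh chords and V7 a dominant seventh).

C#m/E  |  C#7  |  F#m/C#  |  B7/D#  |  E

vi6 - V7/ii - ii64 - V65 - I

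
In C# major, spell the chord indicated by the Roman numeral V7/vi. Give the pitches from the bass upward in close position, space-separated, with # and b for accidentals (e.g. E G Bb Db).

E# G## B# D#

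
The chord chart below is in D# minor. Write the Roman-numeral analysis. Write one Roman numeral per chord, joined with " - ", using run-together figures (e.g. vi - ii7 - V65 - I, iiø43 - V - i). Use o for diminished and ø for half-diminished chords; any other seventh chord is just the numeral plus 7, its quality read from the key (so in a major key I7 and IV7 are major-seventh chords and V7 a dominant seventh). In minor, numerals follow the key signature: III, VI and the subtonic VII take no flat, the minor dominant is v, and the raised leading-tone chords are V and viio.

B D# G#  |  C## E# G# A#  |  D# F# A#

iv6 - V65 - i

B-D#-G# has root G#, degree 4 in D# minor, so iv6.
C##-E#-G#-A# has root A#, degree 5 in D# minor, so V65.
D#-F#-A#: root D# is the tonic; minor triad there is i.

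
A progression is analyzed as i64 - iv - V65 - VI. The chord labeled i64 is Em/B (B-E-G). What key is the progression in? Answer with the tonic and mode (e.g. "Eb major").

E minor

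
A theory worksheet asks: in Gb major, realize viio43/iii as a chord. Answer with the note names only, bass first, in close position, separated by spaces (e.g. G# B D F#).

Eb Gb A C

The slash marks an applied leading-tone chord: viio of iii. In Gb major, iii is Bb, so the leading tone to it is A, a half step below.
Building a fully diminished seventh chord on A gives A-C-Eb-Gb.
With the 43 figure the chord is in second inversion; from the bass Eb upward in close position it reads Eb-Gb-A-C.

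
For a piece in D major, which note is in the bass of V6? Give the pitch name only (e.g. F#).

V in D major has root A; the chord is A-C#-E.
The figure 6 means first inversion — the third is in the bass.

C#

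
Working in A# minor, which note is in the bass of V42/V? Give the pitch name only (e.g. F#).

A#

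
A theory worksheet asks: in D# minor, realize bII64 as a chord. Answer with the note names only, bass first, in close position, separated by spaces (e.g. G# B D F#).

B E G#

bII64 is the Neapolitan chord — a major triad on the lowered second degree. In D# minor that root is E.
So the chord is E-G#-B, a major triad.
With the 64 figure the chord is in second inversion; from the bass B upward in close position it reads B-E-G#.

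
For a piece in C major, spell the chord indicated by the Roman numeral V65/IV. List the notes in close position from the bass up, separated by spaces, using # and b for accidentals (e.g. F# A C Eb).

The slash means an applied dominant: we want the dominant of IV. In C major, IV is F major, and its dominant is built on C.
Building a dominant seventh chord on C gives C-E-G-Bb.
The figured bass 65 indicates first inversion, placing the third (E) in the bass: E-G-Bb-C.

E G Bb C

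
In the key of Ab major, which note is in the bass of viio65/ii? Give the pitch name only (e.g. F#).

C

The applied chord viio65/ii is rooted on A: A-C-Eb-Gb.
The figure 65 means first inversion — the third is in the bass.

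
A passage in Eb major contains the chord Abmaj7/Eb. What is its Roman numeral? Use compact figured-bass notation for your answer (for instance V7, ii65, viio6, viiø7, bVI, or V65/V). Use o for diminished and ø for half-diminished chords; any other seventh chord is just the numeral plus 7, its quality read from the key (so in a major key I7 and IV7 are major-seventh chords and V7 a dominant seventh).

IV43

Stacked in thirds the chord is Ab-C-Eb-G: a major seventh chord on Ab.
In Eb major, Ab is the subdominant; the diatonic major seventh chord there is IV7.
With Eb in the bass the chord is in second inversion, so the figured bass is 43.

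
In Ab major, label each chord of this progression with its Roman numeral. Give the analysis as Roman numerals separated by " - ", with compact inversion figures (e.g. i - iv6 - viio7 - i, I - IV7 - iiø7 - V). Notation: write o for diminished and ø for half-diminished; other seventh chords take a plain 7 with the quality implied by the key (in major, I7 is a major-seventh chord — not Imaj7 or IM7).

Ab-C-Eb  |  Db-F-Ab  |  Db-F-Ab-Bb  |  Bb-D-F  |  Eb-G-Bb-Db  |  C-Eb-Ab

Ab-C-Eb: major triad on Ab = scale degree 1 → I.
Db-F-Ab: major triad on Db = scale degree 4 → IV.
Db-F-Ab-Bb has root Bb, degree 2 in Ab major, so ii65.
Bb-D-F is the secondary dominant of V (major triad on Bb): V/V.
Eb-G-Bb-Db has root Eb, degree 5 in Ab major, so V7.
C-Eb-Ab: root Ab is the tonic; major triad there is I6.

I - IV - ii65 - V/V - V7 - I6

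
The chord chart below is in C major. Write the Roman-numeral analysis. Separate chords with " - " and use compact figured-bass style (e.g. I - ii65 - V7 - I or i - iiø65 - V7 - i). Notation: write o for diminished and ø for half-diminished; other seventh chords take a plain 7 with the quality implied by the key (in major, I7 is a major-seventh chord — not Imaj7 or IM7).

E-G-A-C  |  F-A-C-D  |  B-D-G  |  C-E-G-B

E-G-A-C: minor seventh chord on A = scale degree 6 → vi43.
F-A-C-D: root D is the supertonic; minor seventh chord there is ii65.
B-D-G has root G, degree 5 in C major, so V6.
C-E-G-B has root C, degree 1 in C major, so I7.

vi43 - ii65 - V6 - I7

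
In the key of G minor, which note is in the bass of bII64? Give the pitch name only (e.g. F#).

bII in G minor has root Ab; the chord is Ab-C-Eb.
The figure 64 means second inversion — the fifth is in the bass.

Eb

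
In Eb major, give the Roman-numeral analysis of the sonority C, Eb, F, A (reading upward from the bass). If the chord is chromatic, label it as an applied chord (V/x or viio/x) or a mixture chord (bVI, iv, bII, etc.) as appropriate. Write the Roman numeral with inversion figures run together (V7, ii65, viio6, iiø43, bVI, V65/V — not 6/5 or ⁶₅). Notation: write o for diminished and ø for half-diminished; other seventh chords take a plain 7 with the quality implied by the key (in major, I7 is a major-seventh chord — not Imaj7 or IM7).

Stacked in thirds the chord is F-A-C-Eb: a dominant seventh chord on F.
F is not a diatonic chord root with this quality in Eb major, but it lies a perfect fifth above Bb (V), so the chord functions as an applied dominant of V.
With C in the bass the chord is in second inversion, so the figured bass is 43.

V43/V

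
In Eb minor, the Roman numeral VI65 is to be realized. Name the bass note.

VI in Eb minor has root Cb; the chord is Cb-Eb-Gb-Bb.
The figure 65 means first inversion — the third is in the bass.

Eb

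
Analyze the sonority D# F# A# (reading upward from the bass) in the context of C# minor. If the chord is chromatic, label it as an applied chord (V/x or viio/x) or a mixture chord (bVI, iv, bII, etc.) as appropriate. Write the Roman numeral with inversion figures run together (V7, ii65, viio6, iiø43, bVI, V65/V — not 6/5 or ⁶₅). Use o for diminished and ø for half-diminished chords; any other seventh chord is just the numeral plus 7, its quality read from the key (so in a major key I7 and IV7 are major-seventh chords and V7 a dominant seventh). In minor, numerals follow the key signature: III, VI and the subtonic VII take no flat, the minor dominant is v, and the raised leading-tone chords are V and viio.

ii

The pitches D#-F#-A# form a minor triad rooted on D#.
D# is the second degree of C# minor. This is the minor supertonic, borrowed from the parallel major (the Dorian ii).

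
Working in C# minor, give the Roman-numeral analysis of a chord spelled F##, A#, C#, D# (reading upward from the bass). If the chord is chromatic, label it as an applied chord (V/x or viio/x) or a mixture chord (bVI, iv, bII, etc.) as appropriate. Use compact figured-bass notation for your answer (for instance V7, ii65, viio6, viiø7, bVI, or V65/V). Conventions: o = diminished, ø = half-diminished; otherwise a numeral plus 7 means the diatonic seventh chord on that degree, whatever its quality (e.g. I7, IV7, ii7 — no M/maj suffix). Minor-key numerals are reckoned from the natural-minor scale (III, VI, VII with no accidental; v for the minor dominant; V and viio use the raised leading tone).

V65/V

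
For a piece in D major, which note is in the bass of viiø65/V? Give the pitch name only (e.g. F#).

B

The applied chord viiø65/V is rooted on G#: G#-B-D-F#.
The figure 65 means first inversion — the third is in the bass.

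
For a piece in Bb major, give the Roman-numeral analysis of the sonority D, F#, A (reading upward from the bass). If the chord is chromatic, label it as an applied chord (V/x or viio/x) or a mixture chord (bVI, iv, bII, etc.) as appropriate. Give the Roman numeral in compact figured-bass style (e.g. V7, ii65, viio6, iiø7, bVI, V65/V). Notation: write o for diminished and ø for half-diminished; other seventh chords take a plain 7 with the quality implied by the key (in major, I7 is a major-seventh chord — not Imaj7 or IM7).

V/vi

The pitches D-F#-A form a major triad rooted on D.
D is not a diatonic chord root with this quality in Bb major, but it lies a perfect fifth above G (vi), so the chord functions as an applied dominant of vi.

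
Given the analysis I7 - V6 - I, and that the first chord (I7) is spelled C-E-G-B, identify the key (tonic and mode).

C major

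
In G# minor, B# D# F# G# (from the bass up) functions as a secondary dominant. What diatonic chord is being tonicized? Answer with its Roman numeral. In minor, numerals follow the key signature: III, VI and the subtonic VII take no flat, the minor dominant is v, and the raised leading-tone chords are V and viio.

iv

The chord is a dominant seventh chord on G#.
A dominant resolves down a perfect fifth: G# → C#. In G# minor, C# is scale degree 4, i.e. iv.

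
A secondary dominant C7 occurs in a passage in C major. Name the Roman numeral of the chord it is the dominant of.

The chord is a dominant seventh chord on C.
A dominant resolves down a perfect fifth: C → F. In C major, F is scale degree 4, i.e. IV.

IV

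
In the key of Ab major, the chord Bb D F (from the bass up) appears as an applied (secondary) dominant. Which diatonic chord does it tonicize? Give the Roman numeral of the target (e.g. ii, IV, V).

V

The chord is a major triad on Bb.
A dominant resolves down a perfect fifth: Bb → Eb. In Ab major, Eb is scale degree 5, i.e. V.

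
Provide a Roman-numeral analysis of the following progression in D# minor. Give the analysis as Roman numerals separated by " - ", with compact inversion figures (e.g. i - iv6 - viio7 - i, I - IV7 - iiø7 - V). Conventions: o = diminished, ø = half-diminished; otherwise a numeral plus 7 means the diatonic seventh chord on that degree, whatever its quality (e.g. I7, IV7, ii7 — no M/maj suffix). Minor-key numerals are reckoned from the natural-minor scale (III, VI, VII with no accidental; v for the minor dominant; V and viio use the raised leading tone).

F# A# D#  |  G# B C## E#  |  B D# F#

i6 - viio43 - VI

F#-A#-D#: minor triad on D# = scale degree 1 → i6.
G#-B-C##-E#: fully diminished seventh chord on C## = scale degree 7 → viio43.
B-D#-F# has root B, degree 6 in D# minor, so VI.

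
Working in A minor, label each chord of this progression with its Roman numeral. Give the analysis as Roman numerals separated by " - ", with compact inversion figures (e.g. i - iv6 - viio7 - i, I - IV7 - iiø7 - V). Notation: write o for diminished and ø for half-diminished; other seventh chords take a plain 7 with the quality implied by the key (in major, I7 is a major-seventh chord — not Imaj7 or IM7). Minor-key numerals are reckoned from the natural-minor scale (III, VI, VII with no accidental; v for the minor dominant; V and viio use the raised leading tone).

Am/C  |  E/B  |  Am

i6 - V64 - i

Am/C: minor triad on A = scale degree 1 → i6.
E/B has root E, degree 5 in A minor, so V64.
Am: root A is the tonic; minor triad there is i.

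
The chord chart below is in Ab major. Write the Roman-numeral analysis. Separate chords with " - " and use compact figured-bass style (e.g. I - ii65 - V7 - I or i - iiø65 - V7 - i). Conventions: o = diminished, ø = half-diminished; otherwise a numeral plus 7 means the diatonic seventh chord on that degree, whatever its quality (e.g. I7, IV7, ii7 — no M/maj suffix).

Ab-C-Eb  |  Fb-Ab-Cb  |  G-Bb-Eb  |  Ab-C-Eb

Ab-C-Eb: root Ab is the tonic; major triad there is I.
Fb-Ab-Cb: major triad on Fb — chromatic; bVI (borrowed from the parallel minor).
G-Bb-Eb has root Eb, degree 5 in Ab major, so V6.
Ab-C-Eb: major triad on Ab = scale degree 1 → I.

I - bVI - V6 - I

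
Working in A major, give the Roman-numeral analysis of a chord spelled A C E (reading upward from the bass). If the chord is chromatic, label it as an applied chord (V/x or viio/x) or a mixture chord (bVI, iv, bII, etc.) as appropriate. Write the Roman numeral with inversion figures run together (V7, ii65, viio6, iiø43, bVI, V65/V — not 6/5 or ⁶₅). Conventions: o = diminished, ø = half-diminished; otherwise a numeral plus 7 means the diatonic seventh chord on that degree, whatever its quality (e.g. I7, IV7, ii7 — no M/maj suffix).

i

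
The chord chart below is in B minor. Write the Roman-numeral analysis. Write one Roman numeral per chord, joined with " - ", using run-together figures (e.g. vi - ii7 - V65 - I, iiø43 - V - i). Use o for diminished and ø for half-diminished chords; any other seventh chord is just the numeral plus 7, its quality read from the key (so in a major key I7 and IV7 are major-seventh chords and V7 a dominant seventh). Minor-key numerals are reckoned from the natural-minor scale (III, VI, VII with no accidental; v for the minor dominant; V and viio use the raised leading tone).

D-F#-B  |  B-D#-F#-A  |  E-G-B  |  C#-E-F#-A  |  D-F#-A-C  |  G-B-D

D-F#-B has root B, degree 1 in B minor, so i6.
B-D#-F#-A: a dominant seventh chord on B, the applied dominant of iv → V7/iv.
E-G-B: minor triad on E = scale degree 4 → iv.
C#-E-F#-A has root F#, degree 5 in B minor, so v43.
D-F#-A-C: chromatic; D is V of VI, so V7/VI.
G-B-D has root G, degree 6 in B minor, so VI.

i6 - V7/iv - iv - v43 - V7/VI - VI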